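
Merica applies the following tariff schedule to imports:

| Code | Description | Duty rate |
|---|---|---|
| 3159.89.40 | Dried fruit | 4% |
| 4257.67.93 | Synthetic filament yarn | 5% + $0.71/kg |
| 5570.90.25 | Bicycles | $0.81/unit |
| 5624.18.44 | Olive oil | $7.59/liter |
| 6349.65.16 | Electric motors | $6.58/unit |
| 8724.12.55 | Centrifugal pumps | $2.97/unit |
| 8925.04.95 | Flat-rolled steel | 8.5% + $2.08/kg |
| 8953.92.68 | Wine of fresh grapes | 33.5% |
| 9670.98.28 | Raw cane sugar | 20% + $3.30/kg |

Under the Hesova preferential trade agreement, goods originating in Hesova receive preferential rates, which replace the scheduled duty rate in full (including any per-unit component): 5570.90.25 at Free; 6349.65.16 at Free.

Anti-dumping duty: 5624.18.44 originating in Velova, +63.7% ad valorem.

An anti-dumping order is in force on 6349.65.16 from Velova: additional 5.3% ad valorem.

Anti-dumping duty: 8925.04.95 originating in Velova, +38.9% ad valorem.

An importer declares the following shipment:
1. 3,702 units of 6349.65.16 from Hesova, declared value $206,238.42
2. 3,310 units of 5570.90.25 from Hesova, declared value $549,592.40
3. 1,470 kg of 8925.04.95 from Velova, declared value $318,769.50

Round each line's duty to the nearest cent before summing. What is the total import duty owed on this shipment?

$154,154.34

Line 1 (6349.65.16, Hesova, 3,702 units, $206,238.42):
Base rate for 6349.65.16 is $6.58/unit.
Origin Hesova qualifies under the Merica–Hesova agreement and 6349.65.16 is covered: preferential rate Free applies instead.
The additional-duty order on 6349.65.16 targets Velova, not Hesova; it does not apply.
Duty = $206,238.42 × 0% = $0.00.
Line 2 (5570.90.25, Hesova, 3,310 units, $549,592.40):
Base rate for 5570.90.25 is $0.81/unit.
Origin Hesova qualifies under the Merica–Hesova agreement and 5570.90.25 is covered: preferential rate Free applies instead.
Duty = $549,592.40 × 0% = $0.00.
Line 3 (8925.04.95, Velova, 1,470 kg, $318,769.50):
Base rate for 8925.04.95 is 8.5% + $2.08/kg.
Additional duty on 8925.04.95 from Velova: +38.9%. Applied ad valorem rate: 8.5% + 38.9% = 47.4%.
Duty = $318,769.50 × 47.4% + 1,470 × $2.08 = $154,154.34.
Total = $0.00 + $0.00 + $154,154.34 = $154,154.34.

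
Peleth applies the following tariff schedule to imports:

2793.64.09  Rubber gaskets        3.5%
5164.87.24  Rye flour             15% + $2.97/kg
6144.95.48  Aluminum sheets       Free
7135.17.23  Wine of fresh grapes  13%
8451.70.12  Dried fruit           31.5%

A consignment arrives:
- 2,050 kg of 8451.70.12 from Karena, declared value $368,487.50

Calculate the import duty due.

$116,073.56

Line 1 (8451.70.12, Karena, 2,050 kg, $368,487.50):
Base rate for 8451.70.12 is 31.5%.
Duty = $368,487.50 × 31.5% = $116,073.56.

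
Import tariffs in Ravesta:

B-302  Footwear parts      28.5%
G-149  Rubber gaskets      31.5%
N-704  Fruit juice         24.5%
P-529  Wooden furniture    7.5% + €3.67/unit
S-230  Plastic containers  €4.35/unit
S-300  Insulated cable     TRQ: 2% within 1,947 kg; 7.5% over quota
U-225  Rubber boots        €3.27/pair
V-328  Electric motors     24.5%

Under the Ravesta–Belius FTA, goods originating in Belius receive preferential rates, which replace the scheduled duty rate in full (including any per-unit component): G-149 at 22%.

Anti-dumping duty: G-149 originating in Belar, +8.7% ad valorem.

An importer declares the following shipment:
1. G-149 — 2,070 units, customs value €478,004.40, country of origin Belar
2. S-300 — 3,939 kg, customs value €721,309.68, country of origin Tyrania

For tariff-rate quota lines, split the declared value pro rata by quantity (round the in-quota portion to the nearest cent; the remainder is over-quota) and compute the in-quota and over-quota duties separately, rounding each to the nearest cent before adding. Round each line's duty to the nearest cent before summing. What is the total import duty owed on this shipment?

€226,646.59

Line 1 (G-149, Belar, 2,070 units, €478,004.40):
Base rate for G-149 is 31.5%.
G-149 has an FTA preferential rate, but origin Belar is not Belius; base rate stands.
Additional duty on G-149 from Belar: +8.7%. Applied ad valorem rate: 31.5% + 8.7% = 40.2%.
Duty = €478,004.40 × 40.2% = €192,157.77.
Line 2 (S-300, Tyrania, 3,939 kg, €721,309.68):
Code S-300 is under a tariff-rate quota (threshold 1,947 kg). In-quota: 1,947 kg at 2%; over-quota: 1,992 kg at 7.5%.
Pro-rata value split: in-quota = €721,309.68 × 1,947/3,939 = €356,534.64; over-quota = €721,309.68 − €356,534.64 = €364,775.04.
In-quota duty = €356,534.64 × 2% = €7,130.69. Over-quota duty = €364,775.04 × 7.5% = €27,358.13.
Line duty = €7,130.69 + €27,358.13 = €34,488.82.
Total = €192,157.77 + €34,488.82 = €226,646.59.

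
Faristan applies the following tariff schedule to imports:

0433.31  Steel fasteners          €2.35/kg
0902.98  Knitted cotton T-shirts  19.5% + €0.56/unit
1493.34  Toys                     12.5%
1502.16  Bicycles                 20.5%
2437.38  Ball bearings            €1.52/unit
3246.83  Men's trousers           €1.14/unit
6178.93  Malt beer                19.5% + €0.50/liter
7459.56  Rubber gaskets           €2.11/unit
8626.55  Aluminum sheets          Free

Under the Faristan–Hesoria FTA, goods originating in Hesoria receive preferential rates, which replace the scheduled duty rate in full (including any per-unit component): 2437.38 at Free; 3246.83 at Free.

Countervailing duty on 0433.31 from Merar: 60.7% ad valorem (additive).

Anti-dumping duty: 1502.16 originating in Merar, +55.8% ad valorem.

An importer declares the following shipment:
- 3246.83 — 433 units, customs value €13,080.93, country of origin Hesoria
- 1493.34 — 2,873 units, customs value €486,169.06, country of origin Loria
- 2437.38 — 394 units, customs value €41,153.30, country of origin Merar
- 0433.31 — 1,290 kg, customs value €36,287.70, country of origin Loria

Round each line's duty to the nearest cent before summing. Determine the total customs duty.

€64,401.51

Line 1 (3246.83, Hesoria, 433 units, €13,080.93):
Base rate for 3246.83 is €1.14/unit.
Origin Hesoria qualifies under the Faristan–Hesoria agreement and 3246.83 is covered: preferential rate Free applies instead.
Duty = €13,080.93 × 0% = €0.00.
Line 2 (1493.34, Loria, 2,873 units, €486,169.06):
Base rate for 1493.34 is 12.5%.
Duty = €486,169.06 × 12.5% = €60,771.13.
Line 3 (2437.38, Merar, 394 units, €41,153.30):
Base rate for 2437.38 is €1.52/unit.
2437.38 has an FTA preferential rate, but origin Merar is not Hesoria; base rate stands.
Duty = 394 × €1.52 = €598.88.
Line 4 (0433.31, Loria, 1,290 kg, €36,287.70):
Base rate for 0433.31 is €2.35/kg.
The additional-duty order on 0433.31 targets Merar, not Loria; it does not apply.
Duty = 1,290 × €2.35 = €3,031.50.
Total = €0.00 + €60,771.13 + €598.88 + €3,031.50 = €64,401.51.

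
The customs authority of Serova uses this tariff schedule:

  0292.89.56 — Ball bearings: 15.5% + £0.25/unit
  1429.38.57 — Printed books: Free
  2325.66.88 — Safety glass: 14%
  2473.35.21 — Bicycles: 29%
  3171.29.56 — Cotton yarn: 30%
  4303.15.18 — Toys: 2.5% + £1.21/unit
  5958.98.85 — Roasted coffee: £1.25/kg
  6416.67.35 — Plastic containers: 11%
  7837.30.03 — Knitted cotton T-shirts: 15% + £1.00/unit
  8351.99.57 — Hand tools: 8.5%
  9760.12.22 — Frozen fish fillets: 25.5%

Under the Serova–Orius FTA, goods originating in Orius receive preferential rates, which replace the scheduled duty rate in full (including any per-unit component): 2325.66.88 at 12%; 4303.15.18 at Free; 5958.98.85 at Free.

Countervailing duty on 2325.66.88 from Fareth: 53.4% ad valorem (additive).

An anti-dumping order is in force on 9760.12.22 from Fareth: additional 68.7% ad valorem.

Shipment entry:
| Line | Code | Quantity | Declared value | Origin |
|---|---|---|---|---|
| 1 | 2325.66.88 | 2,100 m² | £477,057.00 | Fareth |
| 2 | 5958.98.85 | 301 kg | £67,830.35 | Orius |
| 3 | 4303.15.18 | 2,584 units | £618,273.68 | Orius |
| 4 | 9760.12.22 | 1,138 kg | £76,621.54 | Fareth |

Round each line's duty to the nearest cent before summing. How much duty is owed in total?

£393,713.91

Line 1 (2325.66.88, Fareth, 2,100 m², £477,057.00):
Base rate for 2325.66.88 is 14%.
2325.66.88 has an FTA preferential rate, but origin Fareth is not Orius; base rate stands.
Additional duty on 2325.66.88 from Fareth: +53.4%. Applied ad valorem rate: 14% + 53.4% = 67.4%.
Duty = £477,057.00 × 67.4% = £321,536.42.
Line 2 (5958.98.85, Orius, 301 kg, £67,830.35):
Base rate for 5958.98.85 is £1.25/kg.
Origin Orius qualifies under the Serova–Orius agreement and 5958.98.85 is covered: preferential rate Free applies instead.
Duty = £67,830.35 × 0% = £0.00.
Line 3 (4303.15.18, Orius, 2,584 units, £618,273.68):
Base rate for 4303.15.18 is 2.5% + £1.21/unit.
Origin Orius qualifies under the Serova–Orius agreement and 4303.15.18 is covered: preferential rate Free applies instead.
Duty = £618,273.68 × 0% = £0.00.
Line 4 (9760.12.22, Fareth, 1,138 kg, £76,621.54):
Base rate for 9760.12.22 is 25.5%.
Additional duty on 9760.12.22 from Fareth: +68.7%. Applied ad valorem rate: 25.5% + 68.7% = 94.2%.
Duty = £76,621.54 × 94.2% = £72,177.49.
Total = £321,536.42 + £0.00 + £0.00 + £72,177.49 = £393,713.91.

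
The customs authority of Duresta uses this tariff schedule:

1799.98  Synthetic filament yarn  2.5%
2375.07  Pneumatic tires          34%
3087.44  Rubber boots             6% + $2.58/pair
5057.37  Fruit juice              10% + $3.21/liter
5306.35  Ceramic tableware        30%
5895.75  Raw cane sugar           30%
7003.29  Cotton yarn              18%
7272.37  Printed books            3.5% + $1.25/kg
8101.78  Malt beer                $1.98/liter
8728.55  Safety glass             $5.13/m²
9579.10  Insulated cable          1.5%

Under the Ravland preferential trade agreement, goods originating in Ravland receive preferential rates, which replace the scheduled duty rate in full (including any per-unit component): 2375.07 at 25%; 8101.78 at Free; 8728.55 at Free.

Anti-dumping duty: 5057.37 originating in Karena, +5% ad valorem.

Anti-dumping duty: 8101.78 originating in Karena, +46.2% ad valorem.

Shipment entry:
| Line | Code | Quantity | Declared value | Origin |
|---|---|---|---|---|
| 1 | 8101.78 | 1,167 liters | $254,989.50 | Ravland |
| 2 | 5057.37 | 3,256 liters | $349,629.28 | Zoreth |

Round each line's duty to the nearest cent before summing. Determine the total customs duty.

Line 1 (8101.78, Ravland, 1,167 liters, $254,989.50):
Base rate for 8101.78 is $1.98/liter.
Origin Ravland qualifies under the Duresta–Ravland agreement and 8101.78 is covered: preferential rate Free applies instead.
The additional-duty order on 8101.78 targets Karena, not Ravland; it does not apply.
Duty = $254,989.50 × 0% = $0.00.
Line 2 (5057.37, Zoreth, 3,256 liters, $349,629.28):
Base rate for 5057.37 is 10% + $3.21/liter.
The additional-duty order on 5057.37 targets Karena, not Zoreth; it does not apply.
Duty = $349,629.28 × 10% + 3,256 × $3.21 = $45,414.69.
Total = $0.00 + $45,414.69 = $45,414.69.

$45,414.69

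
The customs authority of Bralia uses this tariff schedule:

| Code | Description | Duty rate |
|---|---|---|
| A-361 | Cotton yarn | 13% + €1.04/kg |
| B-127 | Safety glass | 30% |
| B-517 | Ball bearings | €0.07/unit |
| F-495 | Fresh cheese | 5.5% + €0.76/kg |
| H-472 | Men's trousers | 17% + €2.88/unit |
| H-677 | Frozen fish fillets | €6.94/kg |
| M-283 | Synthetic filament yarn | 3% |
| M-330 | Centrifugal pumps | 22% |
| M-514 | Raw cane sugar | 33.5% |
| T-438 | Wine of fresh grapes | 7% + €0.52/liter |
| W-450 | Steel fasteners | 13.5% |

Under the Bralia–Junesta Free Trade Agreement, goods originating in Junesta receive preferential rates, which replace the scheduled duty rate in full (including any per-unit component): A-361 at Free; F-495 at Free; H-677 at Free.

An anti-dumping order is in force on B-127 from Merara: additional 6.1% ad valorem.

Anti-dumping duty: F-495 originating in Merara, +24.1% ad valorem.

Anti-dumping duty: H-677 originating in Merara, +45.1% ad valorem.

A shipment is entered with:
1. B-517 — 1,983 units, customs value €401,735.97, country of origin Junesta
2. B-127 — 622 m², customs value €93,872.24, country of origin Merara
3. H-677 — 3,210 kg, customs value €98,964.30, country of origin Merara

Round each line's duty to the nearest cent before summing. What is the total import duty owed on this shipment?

Line 1 (B-517, Junesta, 1,983 units, €401,735.97):
Base rate for B-517 is €0.07/unit.
Origin Junesta is the FTA partner but B-517 is not on the preference list; base rate stands.
Duty = 1,983 × €0.07 = €138.81.
Line 2 (B-127, Merara, 622 m², €93,872.24):
Base rate for B-127 is 30%.
Additional duty on B-127 from Merara: +6.1%. Applied ad valorem rate: 30% + 6.1% = 36.1%.
Duty = €93,872.24 × 36.1% = €33,887.88.
Line 3 (H-677, Merara, 3,210 kg, €98,964.30):
Base rate for H-677 is €6.94/kg.
H-677 has an FTA preferential rate, but origin Merara is not Junesta; base rate stands.
Additional duty on H-677 from Merara: +45.1% ad valorem. Applied ad valorem rate = 45.1%.
Duty = €98,964.30 × 45.1% + 3,210 × €6.94 = €66,910.30.
Total = €138.81 + €33,887.88 + €66,910.30 = €100,936.99.

€100,936.99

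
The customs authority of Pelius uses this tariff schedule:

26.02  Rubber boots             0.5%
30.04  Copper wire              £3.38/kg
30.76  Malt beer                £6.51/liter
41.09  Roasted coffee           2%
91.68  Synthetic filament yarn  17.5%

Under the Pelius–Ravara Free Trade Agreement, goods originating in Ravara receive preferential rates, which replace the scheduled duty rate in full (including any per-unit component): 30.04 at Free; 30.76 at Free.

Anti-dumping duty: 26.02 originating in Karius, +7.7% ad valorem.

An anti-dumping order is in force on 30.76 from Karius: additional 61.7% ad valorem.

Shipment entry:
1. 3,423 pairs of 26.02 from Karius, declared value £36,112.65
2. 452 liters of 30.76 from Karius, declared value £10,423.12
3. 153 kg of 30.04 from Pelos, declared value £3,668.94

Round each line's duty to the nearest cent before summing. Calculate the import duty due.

Line 1 (26.02, Karius, 3,423 pairs, £36,112.65):
Base rate for 26.02 is 0.5%.
Additional duty on 26.02 from Karius: +7.7%. Applied ad valorem rate: 0.5% + 7.7% = 8.2%.
Duty = £36,112.65 × 8.2% = £2,961.24.
Line 2 (30.76, Karius, 452 liters, £10,423.12):
Base rate for 30.76 is £6.51/liter.
30.76 has an FTA preferential rate, but origin Karius is not Ravara; base rate stands.
Additional duty on 30.76 from Karius: +61.7% ad valorem. Applied ad valorem rate = 61.7%.
Duty = £10,423.12 × 61.7% + 452 × £6.51 = £9,373.59.
Line 3 (30.04, Pelos, 153 kg, £3,668.94):
Base rate for 30.04 is £3.38/kg.
30.04 has an FTA preferential rate, but origin Pelos is not Ravara; base rate stands.
Duty = 153 × £3.38 = £517.14.
Total = £2,961.24 + £9,373.59 + £517.14 = £12,851.97.

£12,851.97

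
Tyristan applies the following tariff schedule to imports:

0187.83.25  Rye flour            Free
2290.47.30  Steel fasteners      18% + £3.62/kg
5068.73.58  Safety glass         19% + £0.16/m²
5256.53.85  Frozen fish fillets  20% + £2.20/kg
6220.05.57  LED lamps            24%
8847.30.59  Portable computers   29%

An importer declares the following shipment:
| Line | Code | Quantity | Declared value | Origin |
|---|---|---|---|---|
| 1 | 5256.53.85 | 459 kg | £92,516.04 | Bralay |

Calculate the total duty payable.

£19,513.01

Line 1 (5256.53.85, Bralay, 459 kg, £92,516.04):
Base rate for 5256.53.85 is 20% + £2.20/kg.
Duty = £92,516.04 × 20% + 459 × £2.20 = £19,513.01.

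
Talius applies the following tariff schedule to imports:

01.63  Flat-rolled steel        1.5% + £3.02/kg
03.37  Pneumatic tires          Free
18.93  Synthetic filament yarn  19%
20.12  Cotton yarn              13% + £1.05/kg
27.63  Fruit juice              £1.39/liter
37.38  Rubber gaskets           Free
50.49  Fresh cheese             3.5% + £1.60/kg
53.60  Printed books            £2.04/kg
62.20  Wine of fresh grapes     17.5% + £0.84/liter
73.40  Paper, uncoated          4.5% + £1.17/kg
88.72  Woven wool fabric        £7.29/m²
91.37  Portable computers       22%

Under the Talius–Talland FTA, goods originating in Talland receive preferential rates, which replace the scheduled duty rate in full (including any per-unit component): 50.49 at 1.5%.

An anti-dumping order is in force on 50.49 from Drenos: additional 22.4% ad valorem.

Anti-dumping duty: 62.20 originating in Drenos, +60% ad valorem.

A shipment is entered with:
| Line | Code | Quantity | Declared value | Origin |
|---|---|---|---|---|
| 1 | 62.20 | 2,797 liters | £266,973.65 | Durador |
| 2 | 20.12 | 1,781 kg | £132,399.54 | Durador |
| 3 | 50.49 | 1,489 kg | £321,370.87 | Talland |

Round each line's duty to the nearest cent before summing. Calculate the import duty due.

Line 1 (62.20, Durador, 2,797 liters, £266,973.65):
Base rate for 62.20 is 17.5% + £0.84/liter.
The additional-duty order on 62.20 targets Drenos, not Durador; it does not apply.
Duty = £266,973.65 × 17.5% + 2,797 × £0.84 = £49,069.87.
Line 2 (20.12, Durador, 1,781 kg, £132,399.54):
Base rate for 20.12 is 13% + £1.05/kg.
Duty = £132,399.54 × 13% + 1,781 × £1.05 = £19,081.99.
Line 3 (50.49, Talland, 1,489 kg, £321,370.87):
Base rate for 50.49 is 3.5% + £1.60/kg.
Origin Talland qualifies under the Talius–Talland agreement and 50.49 is covered: preferential rate 1.5% applies instead.
The additional-duty order on 50.49 targets Drenos, not Talland; it does not apply.
Duty = £321,370.87 × 1.5% = £4,820.56.
Total = £49,069.87 + £19,081.99 + £4,820.56 = £72,972.42.

£72,972.42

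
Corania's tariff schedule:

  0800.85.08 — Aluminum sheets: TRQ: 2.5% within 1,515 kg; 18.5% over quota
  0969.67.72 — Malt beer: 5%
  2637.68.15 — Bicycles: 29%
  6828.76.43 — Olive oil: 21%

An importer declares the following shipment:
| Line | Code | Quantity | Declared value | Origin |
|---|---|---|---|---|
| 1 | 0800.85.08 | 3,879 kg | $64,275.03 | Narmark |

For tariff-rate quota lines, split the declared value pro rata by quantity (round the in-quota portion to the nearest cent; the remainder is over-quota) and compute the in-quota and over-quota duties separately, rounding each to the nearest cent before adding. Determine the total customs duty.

Line 1 (0800.85.08, Narmark, 3,879 kg, $64,275.03):
Code 0800.85.08 is under a tariff-rate quota (threshold 1,515 kg). In-quota: 1,515 kg at 2.5%; over-quota: 2,364 kg at 18.5%.
Pro-rata value split: in-quota = $64,275.03 × 1,515/3,879 = $25,103.55; over-quota = $64,275.03 − $25,103.55 = $39,171.48.
In-quota duty = $25,103.55 × 2.5% = $627.59. Over-quota duty = $39,171.48 × 18.5% = $7,246.72.
Line duty = $627.59 + $7,246.72 = $7,874.31.

$7,874.31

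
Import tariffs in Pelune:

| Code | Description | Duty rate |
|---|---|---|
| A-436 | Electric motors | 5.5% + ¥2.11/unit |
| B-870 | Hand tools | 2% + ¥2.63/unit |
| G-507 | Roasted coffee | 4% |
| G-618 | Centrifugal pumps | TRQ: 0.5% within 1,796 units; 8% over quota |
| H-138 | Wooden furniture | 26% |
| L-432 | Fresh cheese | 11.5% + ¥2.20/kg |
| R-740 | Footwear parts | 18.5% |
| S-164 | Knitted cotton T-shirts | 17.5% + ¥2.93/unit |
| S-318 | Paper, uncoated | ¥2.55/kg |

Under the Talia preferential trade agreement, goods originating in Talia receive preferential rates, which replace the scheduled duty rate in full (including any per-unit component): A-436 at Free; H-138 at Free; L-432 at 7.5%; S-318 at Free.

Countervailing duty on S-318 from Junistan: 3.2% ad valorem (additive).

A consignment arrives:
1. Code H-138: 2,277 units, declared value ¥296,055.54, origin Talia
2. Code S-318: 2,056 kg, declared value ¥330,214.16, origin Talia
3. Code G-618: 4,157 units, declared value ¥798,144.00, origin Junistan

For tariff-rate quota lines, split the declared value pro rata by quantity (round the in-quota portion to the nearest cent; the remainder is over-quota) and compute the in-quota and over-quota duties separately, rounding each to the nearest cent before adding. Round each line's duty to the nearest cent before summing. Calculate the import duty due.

¥37,989.12

Line 1 (H-138, Talia, 2,277 units, ¥296,055.54):
Base rate for H-138 is 26%.
Origin Talia qualifies under the Pelune–Talia agreement and H-138 is covered: preferential rate Free applies instead.
Duty = ¥296,055.54 × 0% = ¥0.00.
Line 2 (S-318, Talia, 2,056 kg, ¥330,214.16):
Base rate for S-318 is ¥2.55/kg.
Origin Talia qualifies under the Pelune–Talia agreement and S-318 is covered: preferential rate Free applies instead.
The additional-duty order on S-318 targets Junistan, not Talia; it does not apply.
Duty = ¥330,214.16 × 0% = ¥0.00.
Line 3 (G-618, Junistan, 4,157 units, ¥798,144.00):
Code G-618 is under a tariff-rate quota (threshold 1,796 units). In-quota: 1,796 units at 0.5%; over-quota: 2,361 units at 8%.
Pro-rata value split: in-quota = ¥798,144.00 × 1,796/4,157 = ¥344,832.00; over-quota = ¥798,144.00 − ¥344,832.00 = ¥453,312.00.
In-quota duty = ¥344,832.00 × 0.5% = ¥1,724.16. Over-quota duty = ¥453,312.00 × 8% = ¥36,264.96.
Line duty = ¥1,724.16 + ¥36,264.96 = ¥37,989.12.
Total = ¥0.00 + ¥0.00 + ¥37,989.12 = ¥37,989.12.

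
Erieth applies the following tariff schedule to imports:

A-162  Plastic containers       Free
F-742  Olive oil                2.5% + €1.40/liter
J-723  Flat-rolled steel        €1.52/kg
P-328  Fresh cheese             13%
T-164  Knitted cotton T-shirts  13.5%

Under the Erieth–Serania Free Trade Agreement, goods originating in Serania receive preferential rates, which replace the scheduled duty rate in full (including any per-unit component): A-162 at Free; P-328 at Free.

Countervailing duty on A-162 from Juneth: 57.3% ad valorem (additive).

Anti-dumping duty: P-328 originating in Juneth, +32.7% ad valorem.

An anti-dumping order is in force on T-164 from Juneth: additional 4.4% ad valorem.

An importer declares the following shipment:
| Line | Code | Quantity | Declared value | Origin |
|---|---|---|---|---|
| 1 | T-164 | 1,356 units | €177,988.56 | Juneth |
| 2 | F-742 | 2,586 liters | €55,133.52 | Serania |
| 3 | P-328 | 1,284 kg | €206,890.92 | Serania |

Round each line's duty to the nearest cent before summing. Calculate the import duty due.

€36,858.69

Line 1 (T-164, Juneth, 1,356 units, €177,988.56):
Base rate for T-164 is 13.5%.
Additional duty on T-164 from Juneth: +4.4%. Applied ad valorem rate: 13.5% + 4.4% = 17.9%.
Duty = €177,988.56 × 17.9% = €31,859.95.
Line 2 (F-742, Serania, 2,586 liters, €55,133.52):
Base rate for F-742 is 2.5% + €1.40/liter.
Origin Serania is the FTA partner but F-742 is not on the preference list; base rate stands.
Duty = €55,133.52 × 2.5% + 2,586 × €1.40 = €4,998.74.
Line 3 (P-328, Serania, 1,284 kg, €206,890.92):
Base rate for P-328 is 13%.
Origin Serania qualifies under the Erieth–Serania agreement and P-328 is covered: preferential rate Free applies instead.
The additional-duty order on P-328 targets Juneth, not Serania; it does not apply.
Duty = €206,890.92 × 0% = €0.00.
Total = €31,859.95 + €4,998.74 + €0.00 = €36,858.69.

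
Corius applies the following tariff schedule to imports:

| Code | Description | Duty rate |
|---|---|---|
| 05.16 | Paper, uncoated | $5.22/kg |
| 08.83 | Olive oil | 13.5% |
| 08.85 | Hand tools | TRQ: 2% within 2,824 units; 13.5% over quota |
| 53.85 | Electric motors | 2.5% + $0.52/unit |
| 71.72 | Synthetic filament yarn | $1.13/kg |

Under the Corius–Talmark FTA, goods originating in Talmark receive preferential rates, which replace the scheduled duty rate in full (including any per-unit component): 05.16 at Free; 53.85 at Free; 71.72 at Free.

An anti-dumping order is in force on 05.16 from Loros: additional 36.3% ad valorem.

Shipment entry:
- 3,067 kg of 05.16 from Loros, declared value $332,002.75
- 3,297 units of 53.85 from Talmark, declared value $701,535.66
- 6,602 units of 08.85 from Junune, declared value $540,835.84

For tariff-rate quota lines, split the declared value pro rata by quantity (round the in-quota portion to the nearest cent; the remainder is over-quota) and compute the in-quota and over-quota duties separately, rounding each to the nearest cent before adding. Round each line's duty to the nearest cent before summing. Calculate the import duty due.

Line 1 (05.16, Loros, 3,067 kg, $332,002.75):
Base rate for 05.16 is $5.22/kg.
05.16 has an FTA preferential rate, but origin Loros is not Talmark; base rate stands.
Additional duty on 05.16 from Loros: +36.3% ad valorem. Applied ad valorem rate = 36.3%.
Duty = $332,002.75 × 36.3% + 3,067 × $5.22 = $136,526.74.
Line 2 (53.85, Talmark, 3,297 units, $701,535.66):
Base rate for 53.85 is 2.5% + $0.52/unit.
Origin Talmark qualifies under the Corius–Talmark agreement and 53.85 is covered: preferential rate Free applies instead.
Duty = $701,535.66 × 0% = $0.00.
Line 3 (08.85, Junune, 6,602 units, $540,835.84):
Code 08.85 is under a tariff-rate quota (threshold 2,824 units). In-quota: 2,824 units at 2%; over-quota: 3,778 units at 13.5%.
Pro-rata value split: in-quota = $540,835.84 × 2,824/6,602 = $231,342.08; over-quota = $540,835.84 − $231,342.08 = $309,493.76.
In-quota duty = $231,342.08 × 2% = $4,626.84. Over-quota duty = $309,493.76 × 13.5% = $41,781.66.
Line duty = $4,626.84 + $41,781.66 = $46,408.50.
Total = $136,526.74 + $0.00 + $46,408.50 = $182,935.24.

$182,935.24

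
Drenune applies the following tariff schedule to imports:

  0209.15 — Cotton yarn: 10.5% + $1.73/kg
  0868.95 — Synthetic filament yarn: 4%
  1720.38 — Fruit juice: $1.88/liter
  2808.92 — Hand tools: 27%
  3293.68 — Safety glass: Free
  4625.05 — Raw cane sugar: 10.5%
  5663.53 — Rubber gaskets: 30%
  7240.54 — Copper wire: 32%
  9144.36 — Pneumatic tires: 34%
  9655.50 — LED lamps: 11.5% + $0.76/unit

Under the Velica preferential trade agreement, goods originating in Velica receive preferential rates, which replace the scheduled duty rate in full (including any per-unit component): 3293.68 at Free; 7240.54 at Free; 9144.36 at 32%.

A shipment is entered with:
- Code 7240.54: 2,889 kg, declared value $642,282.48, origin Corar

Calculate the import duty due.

$205,530.39

Line 1 (7240.54, Corar, 2,889 kg, $642,282.48):
Base rate for 7240.54 is 32%.
7240.54 has an FTA preferential rate, but origin Corar is not Velica; base rate stands.
Duty = $642,282.48 × 32% = $205,530.39.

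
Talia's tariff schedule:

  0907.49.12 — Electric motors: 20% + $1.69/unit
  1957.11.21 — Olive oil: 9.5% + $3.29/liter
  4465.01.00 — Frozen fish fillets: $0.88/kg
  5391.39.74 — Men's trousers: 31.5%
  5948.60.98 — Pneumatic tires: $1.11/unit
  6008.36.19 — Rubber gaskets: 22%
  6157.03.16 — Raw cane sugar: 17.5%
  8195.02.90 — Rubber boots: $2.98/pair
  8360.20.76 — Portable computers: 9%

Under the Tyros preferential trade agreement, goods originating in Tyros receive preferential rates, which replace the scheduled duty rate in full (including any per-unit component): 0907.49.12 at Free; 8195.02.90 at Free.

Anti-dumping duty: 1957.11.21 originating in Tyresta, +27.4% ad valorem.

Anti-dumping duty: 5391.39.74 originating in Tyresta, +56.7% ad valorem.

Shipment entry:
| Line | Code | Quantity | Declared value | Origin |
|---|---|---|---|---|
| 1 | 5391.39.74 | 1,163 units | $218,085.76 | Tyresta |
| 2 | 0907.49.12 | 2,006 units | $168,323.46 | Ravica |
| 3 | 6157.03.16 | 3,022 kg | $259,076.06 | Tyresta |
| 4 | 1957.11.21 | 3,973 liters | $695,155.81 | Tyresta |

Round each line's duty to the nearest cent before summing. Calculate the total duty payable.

$544,328.44

Line 1 (5391.39.74, Tyresta, 1,163 units, $218,085.76):
Base rate for 5391.39.74 is 31.5%.
Additional duty on 5391.39.74 from Tyresta: +56.7%. Applied ad valorem rate: 31.5% + 56.7% = 88.2%.
Duty = $218,085.76 × 88.2% = $192,351.64.
Line 2 (0907.49.12, Ravica, 2,006 units, $168,323.46):
Base rate for 0907.49.12 is 20% + $1.69/unit.
0907.49.12 has an FTA preferential rate, but origin Ravica is not Tyros; base rate stands.
Duty = $168,323.46 × 20% + 2,006 × $1.69 = $37,054.83.
Line 3 (6157.03.16, Tyresta, 3,022 kg, $259,076.06):
Base rate for 6157.03.16 is 17.5%.
Duty = $259,076.06 × 17.5% = $45,338.31.
Line 4 (1957.11.21, Tyresta, 3,973 liters, $695,155.81):
Base rate for 1957.11.21 is 9.5% + $3.29/liter.
Additional duty on 1957.11.21 from Tyresta: +27.4%. Applied ad valorem rate: 9.5% + 27.4% = 36.9%.
Duty = $695,155.81 × 36.9% + 3,973 × $3.29 = $269,583.66.
Total = $192,351.64 + $37,054.83 + $45,338.31 + $269,583.66 = $544,328.44.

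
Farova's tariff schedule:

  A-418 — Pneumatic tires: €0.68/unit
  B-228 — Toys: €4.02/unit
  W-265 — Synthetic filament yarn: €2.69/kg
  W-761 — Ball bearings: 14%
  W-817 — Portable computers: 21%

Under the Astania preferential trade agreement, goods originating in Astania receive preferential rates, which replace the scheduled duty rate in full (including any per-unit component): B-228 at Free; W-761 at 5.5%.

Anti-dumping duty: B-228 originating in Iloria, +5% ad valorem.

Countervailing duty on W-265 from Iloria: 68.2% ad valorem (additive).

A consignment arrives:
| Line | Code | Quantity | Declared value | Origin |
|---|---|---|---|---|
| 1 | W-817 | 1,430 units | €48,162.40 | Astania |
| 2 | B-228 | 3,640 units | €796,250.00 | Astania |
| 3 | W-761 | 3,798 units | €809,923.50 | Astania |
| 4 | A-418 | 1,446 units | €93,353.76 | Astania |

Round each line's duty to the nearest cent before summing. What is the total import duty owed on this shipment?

Line 1 (W-817, Astania, 1,430 units, €48,162.40):
Base rate for W-817 is 21%.
Origin Astania is the FTA partner but W-817 is not on the preference list; base rate stands.
Duty = €48,162.40 × 21% = €10,114.10.
Line 2 (B-228, Astania, 3,640 units, €796,250.00):
Base rate for B-228 is €4.02/unit.
Origin Astania qualifies under the Farova–Astania agreement and B-228 is covered: preferential rate Free applies instead.
The additional-duty order on B-228 targets Iloria, not Astania; it does not apply.
Duty = €796,250.00 × 0% = €0.00.
Line 3 (W-761, Astania, 3,798 units, €809,923.50):
Base rate for W-761 is 14%.
Origin Astania qualifies under the Farova–Astania agreement and W-761 is covered: preferential rate 5.5% applies instead.
Duty = €809,923.50 × 5.5% = €44,545.79.
Line 4 (A-418, Astania, 1,446 units, €93,353.76):
Base rate for A-418 is €0.68/unit.
Origin Astania is the FTA partner but A-418 is not on the preference list; base rate stands.
Duty = 1,446 × €0.68 = €983.28.
Total = €10,114.10 + €0.00 + €44,545.79 + €983.28 = €55,643.17.

€55,643.17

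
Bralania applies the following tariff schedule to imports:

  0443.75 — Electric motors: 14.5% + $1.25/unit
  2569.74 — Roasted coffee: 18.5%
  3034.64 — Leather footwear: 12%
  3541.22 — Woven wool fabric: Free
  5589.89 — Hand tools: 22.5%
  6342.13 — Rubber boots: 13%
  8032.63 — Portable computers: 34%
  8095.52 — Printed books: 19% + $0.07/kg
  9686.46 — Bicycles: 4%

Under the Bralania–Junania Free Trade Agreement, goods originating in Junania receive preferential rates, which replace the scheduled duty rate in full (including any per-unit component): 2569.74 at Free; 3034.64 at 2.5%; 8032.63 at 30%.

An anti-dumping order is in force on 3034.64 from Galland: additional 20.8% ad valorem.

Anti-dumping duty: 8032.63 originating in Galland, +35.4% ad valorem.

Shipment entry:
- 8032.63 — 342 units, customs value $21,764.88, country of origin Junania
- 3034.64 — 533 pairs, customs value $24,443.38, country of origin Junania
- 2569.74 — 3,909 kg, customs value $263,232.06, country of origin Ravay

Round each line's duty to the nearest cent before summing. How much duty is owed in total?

$55,838.47

Line 1 (8032.63, Junania, 342 units, $21,764.88):
Base rate for 8032.63 is 34%.
Origin Junania qualifies under the Bralania–Junania agreement and 8032.63 is covered: preferential rate 30% applies instead.
The additional-duty order on 8032.63 targets Galland, not Junania; it does not apply.
Duty = $21,764.88 × 30% = $6,529.46.
Line 2 (3034.64, Junania, 533 pairs, $24,443.38):
Base rate for 3034.64 is 12%.
Origin Junania qualifies under the Bralania–Junania agreement and 3034.64 is covered: preferential rate 2.5% applies instead.
The additional-duty order on 3034.64 targets Galland, not Junania; it does not apply.
Duty = $24,443.38 × 2.5% = $611.08.
Line 3 (2569.74, Ravay, 3,909 kg, $263,232.06):
Base rate for 2569.74 is 18.5%.
2569.74 has an FTA preferential rate, but origin Ravay is not Junania; base rate stands.
Duty = $263,232.06 × 18.5% = $48,697.93.
Total = $6,529.46 + $611.08 + $48,697.93 = $55,838.47.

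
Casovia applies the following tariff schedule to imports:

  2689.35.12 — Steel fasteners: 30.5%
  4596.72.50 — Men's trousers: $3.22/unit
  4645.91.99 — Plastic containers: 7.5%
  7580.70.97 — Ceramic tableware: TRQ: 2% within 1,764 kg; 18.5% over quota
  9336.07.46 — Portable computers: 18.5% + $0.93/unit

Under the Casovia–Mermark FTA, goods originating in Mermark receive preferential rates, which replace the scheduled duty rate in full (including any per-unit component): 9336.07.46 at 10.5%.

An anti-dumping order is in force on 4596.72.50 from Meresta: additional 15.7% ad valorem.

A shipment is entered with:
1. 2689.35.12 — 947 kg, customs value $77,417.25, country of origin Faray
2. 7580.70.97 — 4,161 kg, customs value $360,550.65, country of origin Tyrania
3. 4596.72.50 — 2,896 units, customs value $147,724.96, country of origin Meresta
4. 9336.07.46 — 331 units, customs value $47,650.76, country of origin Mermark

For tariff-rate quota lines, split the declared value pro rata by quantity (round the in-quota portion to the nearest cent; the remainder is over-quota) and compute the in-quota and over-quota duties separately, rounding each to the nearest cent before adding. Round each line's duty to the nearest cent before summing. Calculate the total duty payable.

$102,615.05

Line 1 (2689.35.12, Faray, 947 kg, $77,417.25):
Base rate for 2689.35.12 is 30.5%.
Duty = $77,417.25 × 30.5% = $23,612.26.
Line 2 (7580.70.97, Tyrania, 4,161 kg, $360,550.65):
Code 7580.70.97 is under a tariff-rate quota (threshold 1,764 kg). In-quota: 1,764 kg at 2%; over-quota: 2,397 kg at 18.5%.
Pro-rata value split: in-quota = $360,550.65 × 1,764/4,161 = $152,850.60; over-quota = $360,550.65 − $152,850.60 = $207,700.05.
In-quota duty = $152,850.60 × 2% = $3,057.01. Over-quota duty = $207,700.05 × 18.5% = $38,424.51.
Line duty = $3,057.01 + $38,424.51 = $41,481.52.
Line 3 (4596.72.50, Meresta, 2,896 units, $147,724.96):
Base rate for 4596.72.50 is $3.22/unit.
Additional duty on 4596.72.50 from Meresta: +15.7% ad valorem. Applied ad valorem rate = 15.7%.
Duty = $147,724.96 × 15.7% + 2,896 × $3.22 = $32,517.94.
Line 4 (9336.07.46, Mermark, 331 units, $47,650.76):
Base rate for 9336.07.46 is 18.5% + $0.93/unit.
Origin Mermark qualifies under the Casovia–Mermark agreement and 9336.07.46 is covered: preferential rate 10.5% applies instead.
Duty = $47,650.76 × 10.5% = $5,003.33.
Total = $23,612.26 + $41,481.52 + $32,517.94 + $5,003.33 = $102,615.05.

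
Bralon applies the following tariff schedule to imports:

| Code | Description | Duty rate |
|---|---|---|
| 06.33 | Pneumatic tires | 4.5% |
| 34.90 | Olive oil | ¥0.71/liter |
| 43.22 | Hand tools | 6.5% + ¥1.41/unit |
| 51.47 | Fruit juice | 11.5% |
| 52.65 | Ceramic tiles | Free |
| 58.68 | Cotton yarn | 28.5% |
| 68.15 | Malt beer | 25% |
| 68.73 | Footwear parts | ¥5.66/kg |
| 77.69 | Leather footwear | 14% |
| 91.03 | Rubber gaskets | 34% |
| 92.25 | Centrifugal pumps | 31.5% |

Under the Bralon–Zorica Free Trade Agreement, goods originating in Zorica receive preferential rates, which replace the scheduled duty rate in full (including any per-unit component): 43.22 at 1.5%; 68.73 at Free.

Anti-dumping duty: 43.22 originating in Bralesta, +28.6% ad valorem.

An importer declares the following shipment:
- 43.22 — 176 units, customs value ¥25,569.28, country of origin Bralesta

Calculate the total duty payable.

Line 1 (43.22, Bralesta, 176 units, ¥25,569.28):
Base rate for 43.22 is 6.5% + ¥1.41/unit.
43.22 has an FTA preferential rate, but origin Bralesta is not Zorica; base rate stands.
Additional duty on 43.22 from Bralesta: +28.6%. Applied ad valorem rate: 6.5% + 28.6% = 35.1%.
Duty = ¥25,569.28 × 35.1% + 176 × ¥1.41 = ¥9,222.98.

¥9,222.98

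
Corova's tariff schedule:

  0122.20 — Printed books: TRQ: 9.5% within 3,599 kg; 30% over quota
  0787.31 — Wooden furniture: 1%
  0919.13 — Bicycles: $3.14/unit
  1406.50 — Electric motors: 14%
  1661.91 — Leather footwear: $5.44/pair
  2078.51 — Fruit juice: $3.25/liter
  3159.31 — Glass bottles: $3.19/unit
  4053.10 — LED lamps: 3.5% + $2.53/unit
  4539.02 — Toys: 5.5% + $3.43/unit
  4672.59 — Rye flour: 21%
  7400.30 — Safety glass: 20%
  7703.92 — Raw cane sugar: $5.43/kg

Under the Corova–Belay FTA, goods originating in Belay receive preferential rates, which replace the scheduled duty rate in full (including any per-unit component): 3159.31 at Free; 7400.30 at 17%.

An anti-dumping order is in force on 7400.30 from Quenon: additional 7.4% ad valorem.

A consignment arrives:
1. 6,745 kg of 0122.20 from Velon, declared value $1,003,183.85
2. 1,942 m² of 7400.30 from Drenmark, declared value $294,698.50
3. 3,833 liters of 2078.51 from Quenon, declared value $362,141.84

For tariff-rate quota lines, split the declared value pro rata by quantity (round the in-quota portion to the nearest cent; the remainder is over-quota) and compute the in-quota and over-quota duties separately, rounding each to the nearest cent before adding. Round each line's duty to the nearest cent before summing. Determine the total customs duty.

Line 1 (0122.20, Velon, 6,745 kg, $1,003,183.85):
Code 0122.20 is under a tariff-rate quota (threshold 3,599 kg). In-quota: 3,599 kg at 9.5%; over-quota: 3,146 kg at 30%.
Pro-rata value split: in-quota = $1,003,183.85 × 3,599/6,745 = $535,279.27; over-quota = $1,003,183.85 − $535,279.27 = $467,904.58.
In-quota duty = $535,279.27 × 9.5% = $50,851.53. Over-quota duty = $467,904.58 × 30% = $140,371.37.
Line duty = $50,851.53 + $140,371.37 = $191,222.90.
Line 2 (7400.30, Drenmark, 1,942 m², $294,698.50):
Base rate for 7400.30 is 20%.
7400.30 has an FTA preferential rate, but origin Drenmark is not Belay; base rate stands.
The additional-duty order on 7400.30 targets Quenon, not Drenmark; it does not apply.
Duty = $294,698.50 × 20% = $58,939.70.
Line 3 (2078.51, Quenon, 3,833 liters, $362,141.84):
Base rate for 2078.51 is $3.25/liter.
Duty = 3,833 × $3.25 = $12,457.25.
Total = $191,222.90 + $58,939.70 + $12,457.25 = $262,619.85.

$262,619.85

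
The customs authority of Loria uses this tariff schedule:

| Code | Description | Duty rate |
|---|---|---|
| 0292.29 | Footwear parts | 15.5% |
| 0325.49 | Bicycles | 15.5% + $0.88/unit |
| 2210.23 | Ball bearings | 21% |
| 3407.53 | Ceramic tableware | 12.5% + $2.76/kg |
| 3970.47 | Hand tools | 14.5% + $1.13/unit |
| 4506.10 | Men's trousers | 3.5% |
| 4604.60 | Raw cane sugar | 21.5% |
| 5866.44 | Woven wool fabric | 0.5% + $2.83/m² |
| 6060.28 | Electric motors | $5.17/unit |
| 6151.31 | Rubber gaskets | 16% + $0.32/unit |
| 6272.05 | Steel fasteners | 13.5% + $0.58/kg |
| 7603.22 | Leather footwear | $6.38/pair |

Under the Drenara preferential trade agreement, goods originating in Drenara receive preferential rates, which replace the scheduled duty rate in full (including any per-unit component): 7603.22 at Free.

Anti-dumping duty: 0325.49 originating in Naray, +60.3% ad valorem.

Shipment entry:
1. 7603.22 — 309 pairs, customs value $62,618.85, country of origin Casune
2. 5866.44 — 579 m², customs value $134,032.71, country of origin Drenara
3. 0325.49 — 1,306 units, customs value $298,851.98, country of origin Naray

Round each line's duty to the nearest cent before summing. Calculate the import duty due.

Line 1 (7603.22, Casune, 309 pairs, $62,618.85):
Base rate for 7603.22 is $6.38/pair.
7603.22 has an FTA preferential rate, but origin Casune is not Drenara; base rate stands.
Duty = 309 × $6.38 = $1,971.42.
Line 2 (5866.44, Drenara, 579 m², $134,032.71):
Base rate for 5866.44 is 0.5% + $2.83/m².
Origin Drenara is the FTA partner but 5866.44 is not on the preference list; base rate stands.
Duty = $134,032.71 × 0.5% + 579 × $2.83 = $2,308.73.
Line 3 (0325.49, Naray, 1,306 units, $298,851.98):
Base rate for 0325.49 is 15.5% + $0.88/unit.
Additional duty on 0325.49 from Naray: +60.3%. Applied ad valorem rate: 15.5% + 60.3% = 75.8%.
Duty = $298,851.98 × 75.8% + 1,306 × $0.88 = $227,679.08.
Total = $1,971.42 + $2,308.73 + $227,679.08 = $231,959.23.

$231,959.23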